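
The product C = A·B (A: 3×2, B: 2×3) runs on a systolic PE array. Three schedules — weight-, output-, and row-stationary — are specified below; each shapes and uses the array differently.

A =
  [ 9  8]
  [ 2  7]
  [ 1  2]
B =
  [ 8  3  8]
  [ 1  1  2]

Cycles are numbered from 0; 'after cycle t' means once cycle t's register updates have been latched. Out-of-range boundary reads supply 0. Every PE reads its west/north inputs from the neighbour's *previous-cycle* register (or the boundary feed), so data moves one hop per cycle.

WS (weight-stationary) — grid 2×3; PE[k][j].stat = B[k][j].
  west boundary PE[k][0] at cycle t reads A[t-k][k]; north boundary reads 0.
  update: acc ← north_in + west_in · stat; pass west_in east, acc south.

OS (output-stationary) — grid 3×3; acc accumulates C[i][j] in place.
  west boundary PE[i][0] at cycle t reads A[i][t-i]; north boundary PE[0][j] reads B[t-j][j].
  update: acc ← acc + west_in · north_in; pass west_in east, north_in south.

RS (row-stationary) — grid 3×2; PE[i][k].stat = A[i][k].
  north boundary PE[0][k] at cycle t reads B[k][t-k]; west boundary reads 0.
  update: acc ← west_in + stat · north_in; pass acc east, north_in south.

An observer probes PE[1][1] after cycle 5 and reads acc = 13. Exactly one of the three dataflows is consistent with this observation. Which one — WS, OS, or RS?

Under WS (2×3), PE[1][1]:
  0: (1,1).acc=0  regs=<0,0>
  1: (1,1).acc=0  regs=<0,0>
  2: (1,1).acc=35  regs=<8,35>
  3: (1,1).acc=13  regs=<7,13>
  4: (1,1).acc=5  regs=<2,5>
  5: (1,1).acc=0  regs=<0,0>
Under OS (3×3), PE[1][1]:
  0: (1,1).acc=0  regs=<0,0>
  1: (1,1).acc=0  regs=<0,0>
  2: (1,1).acc=6  regs=<2,3>
  3: (1,1).acc=13  regs=<7,1>
  4: (1,1).acc=13  regs=<0,0>
  5: (1,1).acc=13  regs=<0,0>
Under RS (3×2), PE[1][1]:
  0: (1,1).acc=0  regs=<0,0>
  1: (1,1).acc=0  regs=<0,0>
  2: (1,1).acc=23  regs=<23,1>
  3: (1,1).acc=13  regs=<13,1>
  4: (1,1).acc=30  regs=<30,2>
  5: (1,1).acc=0  regs=<0,0>

dataflow = OS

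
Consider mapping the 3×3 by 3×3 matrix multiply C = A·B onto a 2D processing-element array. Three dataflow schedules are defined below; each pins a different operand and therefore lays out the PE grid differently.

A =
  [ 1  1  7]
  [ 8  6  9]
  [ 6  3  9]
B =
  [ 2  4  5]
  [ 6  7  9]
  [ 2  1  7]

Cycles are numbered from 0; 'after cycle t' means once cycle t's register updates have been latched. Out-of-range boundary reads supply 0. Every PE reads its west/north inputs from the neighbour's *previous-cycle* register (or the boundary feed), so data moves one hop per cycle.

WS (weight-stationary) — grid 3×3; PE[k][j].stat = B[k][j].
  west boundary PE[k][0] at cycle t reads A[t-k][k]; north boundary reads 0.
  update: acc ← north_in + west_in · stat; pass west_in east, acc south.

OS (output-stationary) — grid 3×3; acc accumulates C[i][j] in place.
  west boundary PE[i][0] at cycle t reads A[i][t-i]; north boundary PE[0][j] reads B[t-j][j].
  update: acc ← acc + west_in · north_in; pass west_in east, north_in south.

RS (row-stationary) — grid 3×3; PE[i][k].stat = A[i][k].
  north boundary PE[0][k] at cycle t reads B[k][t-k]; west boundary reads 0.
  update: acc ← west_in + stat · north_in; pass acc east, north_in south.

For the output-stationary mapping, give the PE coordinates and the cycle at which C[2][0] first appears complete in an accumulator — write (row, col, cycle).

(row, col, cycle) = (2, 0, 4)

Under OS, C[2][0] lands at PE[2][0]:
  @0  [2,0]  acc 0  |  →0  ↓0
  @1  [2,0]  acc 0  |  →0  ↓0
  @2  [2,0]  acc 12  |  →6  ↓2
  @3  [2,0]  acc 30  |  →3  ↓6
  @4  [2,0]  acc 48  |  →9  ↓2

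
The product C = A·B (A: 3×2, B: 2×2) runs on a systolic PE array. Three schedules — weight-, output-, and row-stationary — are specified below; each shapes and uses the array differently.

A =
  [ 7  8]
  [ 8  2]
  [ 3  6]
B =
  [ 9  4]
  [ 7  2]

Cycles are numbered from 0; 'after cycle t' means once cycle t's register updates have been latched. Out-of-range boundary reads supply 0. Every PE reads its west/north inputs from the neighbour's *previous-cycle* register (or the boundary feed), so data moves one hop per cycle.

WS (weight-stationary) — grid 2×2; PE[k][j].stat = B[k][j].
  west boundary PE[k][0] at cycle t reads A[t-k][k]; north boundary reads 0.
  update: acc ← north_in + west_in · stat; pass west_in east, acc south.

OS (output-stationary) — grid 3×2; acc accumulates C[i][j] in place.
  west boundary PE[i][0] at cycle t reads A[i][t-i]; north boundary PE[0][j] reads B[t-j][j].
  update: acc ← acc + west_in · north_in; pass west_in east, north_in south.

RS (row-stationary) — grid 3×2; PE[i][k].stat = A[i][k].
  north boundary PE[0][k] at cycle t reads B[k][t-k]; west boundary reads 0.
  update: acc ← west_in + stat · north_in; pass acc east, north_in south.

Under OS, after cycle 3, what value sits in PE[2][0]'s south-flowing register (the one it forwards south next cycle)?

register = 7

OS 3×2: PE[2][0] cycle-by-cycle (with neighbour feeds):
  after 0 — PE[1][0] acc=0, pass-E 0, pass-S 0
  after 0 — PE[2][0] acc=0, pass-E 0, pass-S 0
  after 1 — PE[1][0] acc=72, pass-E 8, pass-S 9
  after 1 — PE[2][0] acc=0, pass-E 0, pass-S 0
  after 2 — PE[1][0] acc=86, pass-E 2, pass-S 7
  after 2 — PE[2][0] acc=27, pass-E 3, pass-S 9
  after 3 — PE[1][0] acc=86, pass-E 0, pass-S 0
  after 3 — PE[2][0] acc=69, pass-E 6, pass-S 7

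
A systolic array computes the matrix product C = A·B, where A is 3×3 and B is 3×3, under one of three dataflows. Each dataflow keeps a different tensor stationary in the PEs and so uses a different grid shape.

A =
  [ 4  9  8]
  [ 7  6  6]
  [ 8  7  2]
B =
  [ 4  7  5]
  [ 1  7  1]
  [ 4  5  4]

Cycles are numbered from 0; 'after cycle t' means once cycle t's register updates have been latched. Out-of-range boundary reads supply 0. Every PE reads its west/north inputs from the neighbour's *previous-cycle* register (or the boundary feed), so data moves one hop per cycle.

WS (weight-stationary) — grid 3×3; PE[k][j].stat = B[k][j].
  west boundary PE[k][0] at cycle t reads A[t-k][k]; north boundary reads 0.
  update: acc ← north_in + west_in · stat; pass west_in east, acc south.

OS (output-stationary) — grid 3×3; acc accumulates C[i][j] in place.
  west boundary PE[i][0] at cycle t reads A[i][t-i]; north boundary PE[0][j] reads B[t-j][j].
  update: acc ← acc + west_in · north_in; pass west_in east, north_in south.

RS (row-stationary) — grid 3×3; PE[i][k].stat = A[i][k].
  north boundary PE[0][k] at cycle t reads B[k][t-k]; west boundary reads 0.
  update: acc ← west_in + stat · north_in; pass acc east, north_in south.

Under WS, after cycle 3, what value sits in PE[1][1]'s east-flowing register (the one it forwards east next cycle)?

register = 6

WS on a 3×3 grid — tracing PE[1][1] and its feeders:
  @0  [0,1]  acc 0  |  →0  ↓0
  @0  [1,0]  acc 0  |  →0  ↓0
  @0  [1,1]  acc 0  |  →0  ↓0
  @1  [0,1]  acc 28  |  →4  ↓28
  @1  [1,0]  acc 25  |  →9  ↓25
  @1  [1,1]  acc 0  |  →0  ↓0
  @2  [0,1]  acc 49  |  →7  ↓49
  @2  [1,0]  acc 34  |  →6  ↓34
  @2  [1,1]  acc 91  |  →9  ↓91
  @3  [0,1]  acc 56  |  →8  ↓56
  @3  [1,0]  acc 39  |  →7  ↓39
  @3  [1,1]  acc 91  |  →6  ↓91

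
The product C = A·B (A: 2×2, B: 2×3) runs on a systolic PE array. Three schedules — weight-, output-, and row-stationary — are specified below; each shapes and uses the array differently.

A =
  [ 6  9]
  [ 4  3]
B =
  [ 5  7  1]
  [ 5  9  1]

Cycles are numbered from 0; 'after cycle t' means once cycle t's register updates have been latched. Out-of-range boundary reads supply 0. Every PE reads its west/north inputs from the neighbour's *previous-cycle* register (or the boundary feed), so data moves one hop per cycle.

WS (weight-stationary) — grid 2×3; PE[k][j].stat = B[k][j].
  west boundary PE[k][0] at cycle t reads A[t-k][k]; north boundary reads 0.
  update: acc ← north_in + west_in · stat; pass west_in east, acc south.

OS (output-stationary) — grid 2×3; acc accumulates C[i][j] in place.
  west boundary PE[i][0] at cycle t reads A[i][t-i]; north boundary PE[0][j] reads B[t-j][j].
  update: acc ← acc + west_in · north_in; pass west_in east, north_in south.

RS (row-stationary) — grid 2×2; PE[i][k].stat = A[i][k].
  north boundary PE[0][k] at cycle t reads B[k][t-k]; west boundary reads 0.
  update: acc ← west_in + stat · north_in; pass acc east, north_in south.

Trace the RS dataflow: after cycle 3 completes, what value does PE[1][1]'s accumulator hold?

Tracing RS — 2×2 array, target PE[1][1]:
  [0] (0,1) acc=0 (h:0 v:0)
  [0] (1,0) acc=0 (h:0 v:0)
  [0] (1,1) acc=0 (h:0 v:0)
  [1] (0,1) acc=75 (h:75 v:5)
  [1] (1,0) acc=20 (h:20 v:5)
  [1] (1,1) acc=0 (h:0 v:0)
  [2] (0,1) acc=123 (h:123 v:9)
  [2] (1,0) acc=28 (h:28 v:7)
  [2] (1,1) acc=35 (h:35 v:5)
  [3] (0,1) acc=15 (h:15 v:1)
  [3] (1,0) acc=4 (h:4 v:1)
  [3] (1,1) acc=55 (h:55 v:9)

PE[1][1].acc = 55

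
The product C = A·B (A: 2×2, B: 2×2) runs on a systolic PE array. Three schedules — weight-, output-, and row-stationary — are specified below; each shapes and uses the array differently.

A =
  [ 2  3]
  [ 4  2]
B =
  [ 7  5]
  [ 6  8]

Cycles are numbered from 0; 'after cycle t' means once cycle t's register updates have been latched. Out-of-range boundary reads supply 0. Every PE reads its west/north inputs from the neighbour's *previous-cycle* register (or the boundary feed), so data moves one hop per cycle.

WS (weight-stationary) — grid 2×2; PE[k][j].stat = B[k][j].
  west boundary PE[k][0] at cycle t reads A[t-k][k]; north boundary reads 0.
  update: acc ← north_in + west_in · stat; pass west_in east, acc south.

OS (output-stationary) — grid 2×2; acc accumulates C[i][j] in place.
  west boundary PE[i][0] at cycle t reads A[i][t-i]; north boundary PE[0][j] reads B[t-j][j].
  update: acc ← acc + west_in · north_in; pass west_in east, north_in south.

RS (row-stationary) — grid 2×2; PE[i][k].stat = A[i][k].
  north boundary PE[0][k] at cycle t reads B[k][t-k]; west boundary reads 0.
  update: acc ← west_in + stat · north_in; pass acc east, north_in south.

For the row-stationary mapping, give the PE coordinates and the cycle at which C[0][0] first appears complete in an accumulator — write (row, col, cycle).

(row, col, cycle) = (0, 1, 1)

RS — PE[0][1] is where C[0][0] collects:
  t=0 PE[0][1]: acc=0 h=0 v=0
  t=1 PE[0][1]: acc=32 h=32 v=6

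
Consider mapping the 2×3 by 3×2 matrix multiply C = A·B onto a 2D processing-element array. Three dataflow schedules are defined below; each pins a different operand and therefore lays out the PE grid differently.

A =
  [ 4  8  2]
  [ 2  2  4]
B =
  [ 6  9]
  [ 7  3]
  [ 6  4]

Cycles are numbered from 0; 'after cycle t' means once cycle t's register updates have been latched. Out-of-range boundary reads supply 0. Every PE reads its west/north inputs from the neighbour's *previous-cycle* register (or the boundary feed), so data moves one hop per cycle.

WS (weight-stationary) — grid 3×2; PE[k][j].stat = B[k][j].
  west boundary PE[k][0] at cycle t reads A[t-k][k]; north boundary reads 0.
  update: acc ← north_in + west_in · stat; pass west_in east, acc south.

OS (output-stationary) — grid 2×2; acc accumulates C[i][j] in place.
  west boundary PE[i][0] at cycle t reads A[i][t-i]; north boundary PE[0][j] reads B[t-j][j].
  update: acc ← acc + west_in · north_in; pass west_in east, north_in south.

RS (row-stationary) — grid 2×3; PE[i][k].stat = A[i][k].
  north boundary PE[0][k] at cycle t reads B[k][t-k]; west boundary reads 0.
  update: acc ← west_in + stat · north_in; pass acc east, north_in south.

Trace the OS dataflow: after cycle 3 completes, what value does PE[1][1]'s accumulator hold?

OS (2×2). Following PE[1][1] plus its west/north inputs:
  [0] (0,1) acc=0 (h:0 v:0)
  [0] (1,0) acc=0 (h:0 v:0)
  [0] (1,1) acc=0 (h:0 v:0)
  [1] (0,1) acc=36 (h:4 v:9)
  [1] (1,0) acc=12 (h:2 v:6)
  [1] (1,1) acc=0 (h:0 v:0)
  [2] (0,1) acc=60 (h:8 v:3)
  [2] (1,0) acc=26 (h:2 v:7)
  [2] (1,1) acc=18 (h:2 v:9)
  [3] (0,1) acc=68 (h:2 v:4)
  [3] (1,0) acc=50 (h:4 v:6)
  [3] (1,1) acc=24 (h:2 v:3)

PE[1][1].acc = 24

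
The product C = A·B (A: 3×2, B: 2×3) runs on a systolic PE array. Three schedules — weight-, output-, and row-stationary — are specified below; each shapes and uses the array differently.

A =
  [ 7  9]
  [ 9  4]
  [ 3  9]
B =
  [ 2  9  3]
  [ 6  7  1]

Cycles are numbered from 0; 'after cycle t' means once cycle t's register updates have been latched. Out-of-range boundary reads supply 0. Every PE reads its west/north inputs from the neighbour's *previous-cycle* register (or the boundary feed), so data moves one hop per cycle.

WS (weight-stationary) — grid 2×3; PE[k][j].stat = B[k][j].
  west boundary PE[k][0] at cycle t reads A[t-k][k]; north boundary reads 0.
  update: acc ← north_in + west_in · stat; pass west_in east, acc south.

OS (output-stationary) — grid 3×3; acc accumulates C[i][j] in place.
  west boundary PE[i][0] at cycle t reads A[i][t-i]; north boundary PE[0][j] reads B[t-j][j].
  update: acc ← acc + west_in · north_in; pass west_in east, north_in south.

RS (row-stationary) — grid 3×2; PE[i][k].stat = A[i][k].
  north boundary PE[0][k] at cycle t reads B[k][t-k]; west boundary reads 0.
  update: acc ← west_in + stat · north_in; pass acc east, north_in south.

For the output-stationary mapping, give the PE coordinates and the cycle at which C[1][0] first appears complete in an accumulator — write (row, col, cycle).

(row, col, cycle) = (1, 0, 2)

OS — PE[1][0] is where C[1][0] collects:
  c0 r1c0: 0 / 0 / 0
  c1 r1c0: 18 / 9 / 2
  c2 r1c0: 42 / 4 / 6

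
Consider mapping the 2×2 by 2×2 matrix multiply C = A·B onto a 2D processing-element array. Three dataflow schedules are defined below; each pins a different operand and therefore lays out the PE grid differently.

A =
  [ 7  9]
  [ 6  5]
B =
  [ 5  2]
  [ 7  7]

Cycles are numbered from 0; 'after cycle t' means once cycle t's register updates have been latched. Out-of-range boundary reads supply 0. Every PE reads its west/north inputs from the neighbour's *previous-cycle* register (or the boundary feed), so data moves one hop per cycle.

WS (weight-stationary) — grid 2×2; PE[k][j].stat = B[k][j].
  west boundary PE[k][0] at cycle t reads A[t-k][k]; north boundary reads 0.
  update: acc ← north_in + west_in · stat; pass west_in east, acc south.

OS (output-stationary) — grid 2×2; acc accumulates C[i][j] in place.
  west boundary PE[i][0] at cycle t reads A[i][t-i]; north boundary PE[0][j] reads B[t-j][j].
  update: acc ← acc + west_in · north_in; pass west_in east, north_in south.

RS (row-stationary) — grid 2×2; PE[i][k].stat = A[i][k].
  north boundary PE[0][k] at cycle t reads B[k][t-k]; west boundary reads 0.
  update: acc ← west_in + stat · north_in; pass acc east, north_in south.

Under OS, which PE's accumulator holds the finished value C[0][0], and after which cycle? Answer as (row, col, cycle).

(row, col, cycle) = (0, 0, 1)

Under OS, C[0][0] lands at PE[0][0]:
  @0  [0,0]  acc 35  |  →7  ↓5
  @1  [0,0]  acc 98  |  →9  ↓7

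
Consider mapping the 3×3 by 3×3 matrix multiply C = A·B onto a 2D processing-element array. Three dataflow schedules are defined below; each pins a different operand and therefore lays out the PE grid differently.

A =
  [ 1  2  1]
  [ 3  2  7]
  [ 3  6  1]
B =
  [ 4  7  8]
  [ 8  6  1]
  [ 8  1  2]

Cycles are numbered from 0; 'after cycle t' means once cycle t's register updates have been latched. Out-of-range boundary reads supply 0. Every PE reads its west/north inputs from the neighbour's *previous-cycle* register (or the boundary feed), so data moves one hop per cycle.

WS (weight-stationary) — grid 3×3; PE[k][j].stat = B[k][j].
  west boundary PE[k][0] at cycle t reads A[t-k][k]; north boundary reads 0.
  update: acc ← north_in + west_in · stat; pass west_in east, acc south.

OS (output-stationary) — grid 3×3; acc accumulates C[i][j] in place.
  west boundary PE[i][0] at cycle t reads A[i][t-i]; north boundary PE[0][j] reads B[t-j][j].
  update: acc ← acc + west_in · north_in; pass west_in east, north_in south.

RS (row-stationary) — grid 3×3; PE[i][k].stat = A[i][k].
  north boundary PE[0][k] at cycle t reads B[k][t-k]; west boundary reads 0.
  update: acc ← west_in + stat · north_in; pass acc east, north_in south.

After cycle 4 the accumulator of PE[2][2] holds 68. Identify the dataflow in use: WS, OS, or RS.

dataflow = RS

— WS: 3×3; PE[2][2] trace:
  c0 r2c2: 0 / 0 / 0
  c1 r2c2: 0 / 0 / 0
  c2 r2c2: 0 / 0 / 0
  c3 r2c2: 0 / 0 / 0
  c4 r2c2: 12 / 1 / 12
— OS: 3×3; PE[2][2] trace:
  c0 r2c2: 0 / 0 / 0
  c1 r2c2: 0 / 0 / 0
  c2 r2c2: 0 / 0 / 0
  c3 r2c2: 0 / 0 / 0
  c4 r2c2: 24 / 3 / 8
— RS: 3×3; PE[2][2] trace:
  c0 r2c2: 0 / 0 / 0
  c1 r2c2: 0 / 0 / 0
  c2 r2c2: 0 / 0 / 0
  c3 r2c2: 0 / 0 / 0
  c4 r2c2: 68 / 68 / 8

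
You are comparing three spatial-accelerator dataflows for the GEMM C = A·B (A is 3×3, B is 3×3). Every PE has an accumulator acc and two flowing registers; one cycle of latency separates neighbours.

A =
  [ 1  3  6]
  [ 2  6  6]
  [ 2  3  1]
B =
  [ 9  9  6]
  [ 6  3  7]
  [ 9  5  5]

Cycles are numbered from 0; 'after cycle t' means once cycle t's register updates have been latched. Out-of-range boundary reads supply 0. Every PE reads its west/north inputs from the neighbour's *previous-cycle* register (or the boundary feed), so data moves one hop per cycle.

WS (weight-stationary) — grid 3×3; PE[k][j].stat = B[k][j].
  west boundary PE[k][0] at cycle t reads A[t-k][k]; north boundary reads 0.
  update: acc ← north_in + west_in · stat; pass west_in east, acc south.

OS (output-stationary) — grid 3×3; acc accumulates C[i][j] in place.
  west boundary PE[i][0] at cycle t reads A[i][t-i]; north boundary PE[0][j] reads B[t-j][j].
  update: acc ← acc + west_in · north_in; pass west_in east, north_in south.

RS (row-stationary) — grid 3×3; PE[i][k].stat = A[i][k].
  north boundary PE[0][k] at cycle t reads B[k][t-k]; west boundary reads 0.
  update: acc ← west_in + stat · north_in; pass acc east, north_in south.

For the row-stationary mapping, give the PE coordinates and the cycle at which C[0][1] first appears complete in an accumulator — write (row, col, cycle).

Under RS, C[0][1] lands at PE[0][2]:
  @0  [0,2]  acc 0  |  →0  ↓0
  @1  [0,2]  acc 0  |  →0  ↓0
  @2  [0,2]  acc 81  |  →81  ↓9
  @3  [0,2]  acc 48  |  →48  ↓5

(row, col, cycle) = (0, 2, 3)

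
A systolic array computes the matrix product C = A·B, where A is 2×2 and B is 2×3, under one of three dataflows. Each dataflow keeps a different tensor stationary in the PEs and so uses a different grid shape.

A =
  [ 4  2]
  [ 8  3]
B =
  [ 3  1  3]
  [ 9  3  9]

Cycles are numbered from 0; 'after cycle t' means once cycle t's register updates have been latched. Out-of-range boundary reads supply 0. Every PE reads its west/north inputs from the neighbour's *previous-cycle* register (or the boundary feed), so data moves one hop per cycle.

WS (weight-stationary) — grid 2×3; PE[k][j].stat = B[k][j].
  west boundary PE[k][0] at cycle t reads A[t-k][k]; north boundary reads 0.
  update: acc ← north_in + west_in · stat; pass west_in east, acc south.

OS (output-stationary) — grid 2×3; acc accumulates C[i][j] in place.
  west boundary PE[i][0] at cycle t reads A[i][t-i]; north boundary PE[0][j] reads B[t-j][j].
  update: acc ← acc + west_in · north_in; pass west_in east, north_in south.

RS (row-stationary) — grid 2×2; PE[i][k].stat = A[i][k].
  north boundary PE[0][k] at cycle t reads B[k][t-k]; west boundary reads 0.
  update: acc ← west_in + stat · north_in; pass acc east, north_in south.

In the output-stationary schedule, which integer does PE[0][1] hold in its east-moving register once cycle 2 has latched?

register = 2

OS (2×3). Following PE[0][1] plus its west/north inputs:
  [0] (0,0) acc=12 (h:4 v:3)
  [0] (0,1) acc=0 (h:0 v:0)
  [1] (0,0) acc=30 (h:2 v:9)
  [1] (0,1) acc=4 (h:4 v:1)
  [2] (0,0) acc=30 (h:0 v:0)
  [2] (0,1) acc=10 (h:2 v:3)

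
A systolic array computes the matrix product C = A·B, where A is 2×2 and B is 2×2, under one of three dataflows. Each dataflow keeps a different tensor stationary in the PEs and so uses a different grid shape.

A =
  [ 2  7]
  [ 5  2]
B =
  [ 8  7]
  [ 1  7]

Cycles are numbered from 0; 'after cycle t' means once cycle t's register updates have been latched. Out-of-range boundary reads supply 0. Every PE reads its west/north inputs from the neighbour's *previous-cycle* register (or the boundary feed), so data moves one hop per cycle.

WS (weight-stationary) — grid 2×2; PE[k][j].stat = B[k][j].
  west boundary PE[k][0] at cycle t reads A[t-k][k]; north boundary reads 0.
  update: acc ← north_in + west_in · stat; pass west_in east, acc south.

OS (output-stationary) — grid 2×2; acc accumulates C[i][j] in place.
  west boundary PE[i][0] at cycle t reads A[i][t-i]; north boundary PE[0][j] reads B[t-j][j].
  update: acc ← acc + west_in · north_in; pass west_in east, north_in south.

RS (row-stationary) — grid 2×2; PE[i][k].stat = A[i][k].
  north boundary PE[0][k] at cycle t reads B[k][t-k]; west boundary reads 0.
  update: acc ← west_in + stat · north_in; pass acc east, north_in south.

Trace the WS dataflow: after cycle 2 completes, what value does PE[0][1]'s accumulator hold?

WS (2×2). Following PE[0][1] plus its west/north inputs:
  cycle 0: PE[0][0] → acc 16, east 2, south 16
  cycle 0: PE[0][1] → acc 0, east 0, south 0
  cycle 1: PE[0][0] → acc 40, east 5, south 40
  cycle 1: PE[0][1] → acc 14, east 2, south 14
  cycle 2: PE[0][0] → acc 0, east 0, south 0
  cycle 2: PE[0][1] → acc 35, east 5, south 35

PE[0][1].acc = 35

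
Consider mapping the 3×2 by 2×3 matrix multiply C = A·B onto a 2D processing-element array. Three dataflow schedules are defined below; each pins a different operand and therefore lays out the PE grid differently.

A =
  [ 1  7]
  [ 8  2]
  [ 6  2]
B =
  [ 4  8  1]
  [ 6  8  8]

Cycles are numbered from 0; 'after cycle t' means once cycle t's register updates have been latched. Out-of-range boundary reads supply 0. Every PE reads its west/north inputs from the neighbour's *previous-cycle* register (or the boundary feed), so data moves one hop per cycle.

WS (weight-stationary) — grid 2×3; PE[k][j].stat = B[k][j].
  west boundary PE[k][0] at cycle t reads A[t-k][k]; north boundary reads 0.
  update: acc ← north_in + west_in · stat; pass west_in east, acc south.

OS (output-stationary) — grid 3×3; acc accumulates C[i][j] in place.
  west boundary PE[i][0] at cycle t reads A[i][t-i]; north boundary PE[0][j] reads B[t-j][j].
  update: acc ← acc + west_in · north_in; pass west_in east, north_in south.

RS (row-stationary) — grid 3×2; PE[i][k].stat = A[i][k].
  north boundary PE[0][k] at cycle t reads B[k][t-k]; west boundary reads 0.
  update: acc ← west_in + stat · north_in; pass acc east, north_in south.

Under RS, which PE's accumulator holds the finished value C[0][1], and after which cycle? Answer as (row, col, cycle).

RS — PE[0][1] is where C[0][1] collects:
  c0 r0c1: 0 / 0 / 0
  c1 r0c1: 46 / 46 / 6
  c2 r0c1: 64 / 64 / 8

(row, col, cycle) = (0, 1, 2)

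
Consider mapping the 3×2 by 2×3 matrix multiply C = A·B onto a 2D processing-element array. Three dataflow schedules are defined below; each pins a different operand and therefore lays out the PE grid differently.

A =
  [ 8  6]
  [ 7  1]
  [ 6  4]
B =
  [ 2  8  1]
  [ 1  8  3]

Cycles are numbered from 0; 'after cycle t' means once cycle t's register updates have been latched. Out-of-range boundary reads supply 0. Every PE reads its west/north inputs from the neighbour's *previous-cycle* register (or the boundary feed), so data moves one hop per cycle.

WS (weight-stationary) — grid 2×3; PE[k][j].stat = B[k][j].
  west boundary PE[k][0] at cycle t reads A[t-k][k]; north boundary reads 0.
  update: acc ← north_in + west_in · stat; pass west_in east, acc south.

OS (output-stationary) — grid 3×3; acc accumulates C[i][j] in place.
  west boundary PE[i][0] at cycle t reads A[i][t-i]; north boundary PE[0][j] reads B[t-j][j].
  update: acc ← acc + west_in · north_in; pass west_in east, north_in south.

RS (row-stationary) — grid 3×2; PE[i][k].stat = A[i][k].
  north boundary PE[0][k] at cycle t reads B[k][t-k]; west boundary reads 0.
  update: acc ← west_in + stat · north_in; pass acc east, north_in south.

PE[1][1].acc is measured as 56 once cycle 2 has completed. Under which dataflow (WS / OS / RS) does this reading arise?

Under WS (2×3), PE[1][1]:
  step 0 · PE1,1: acc=0; fwd→0 fwd↓0
  step 1 · PE1,1: acc=0; fwd→0 fwd↓0
  step 2 · PE1,1: acc=112; fwd→6 fwd↓112
Under OS (3×3), PE[1][1]:
  step 0 · PE1,1: acc=0; fwd→0 fwd↓0
  step 1 · PE1,1: acc=0; fwd→0 fwd↓0
  step 2 · PE1,1: acc=56; fwd→7 fwd↓8
Under RS (3×2), PE[1][1]:
  step 0 · PE1,1: acc=0; fwd→0 fwd↓0
  step 1 · PE1,1: acc=0; fwd→0 fwd↓0
  step 2 · PE1,1: acc=15; fwd→15 fwd↓1

dataflow = OS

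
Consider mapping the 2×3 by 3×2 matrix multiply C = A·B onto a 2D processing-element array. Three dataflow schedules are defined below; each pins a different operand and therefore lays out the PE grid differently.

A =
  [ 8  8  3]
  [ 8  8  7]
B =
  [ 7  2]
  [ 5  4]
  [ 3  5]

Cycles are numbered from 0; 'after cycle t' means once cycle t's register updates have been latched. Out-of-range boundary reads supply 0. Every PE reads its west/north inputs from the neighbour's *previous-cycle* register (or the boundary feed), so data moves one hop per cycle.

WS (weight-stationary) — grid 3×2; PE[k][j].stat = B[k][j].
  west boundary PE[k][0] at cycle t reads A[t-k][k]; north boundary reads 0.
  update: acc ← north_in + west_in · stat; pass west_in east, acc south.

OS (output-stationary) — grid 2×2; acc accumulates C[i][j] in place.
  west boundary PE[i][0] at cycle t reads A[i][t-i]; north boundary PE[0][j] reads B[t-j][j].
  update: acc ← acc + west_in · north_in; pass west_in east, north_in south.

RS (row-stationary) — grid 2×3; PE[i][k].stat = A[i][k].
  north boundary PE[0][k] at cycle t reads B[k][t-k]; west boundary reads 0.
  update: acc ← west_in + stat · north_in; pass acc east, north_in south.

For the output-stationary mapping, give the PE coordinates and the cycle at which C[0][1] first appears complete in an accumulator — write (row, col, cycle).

(row, col, cycle) = (0, 1, 3)

OS: C[0][1] accumulates in PE[0][1]:
  0: (0,1).acc=0  regs=<0,0>
  1: (0,1).acc=16  regs=<8,2>
  2: (0,1).acc=48  regs=<8,4>
  3: (0,1).acc=63  regs=<3,5>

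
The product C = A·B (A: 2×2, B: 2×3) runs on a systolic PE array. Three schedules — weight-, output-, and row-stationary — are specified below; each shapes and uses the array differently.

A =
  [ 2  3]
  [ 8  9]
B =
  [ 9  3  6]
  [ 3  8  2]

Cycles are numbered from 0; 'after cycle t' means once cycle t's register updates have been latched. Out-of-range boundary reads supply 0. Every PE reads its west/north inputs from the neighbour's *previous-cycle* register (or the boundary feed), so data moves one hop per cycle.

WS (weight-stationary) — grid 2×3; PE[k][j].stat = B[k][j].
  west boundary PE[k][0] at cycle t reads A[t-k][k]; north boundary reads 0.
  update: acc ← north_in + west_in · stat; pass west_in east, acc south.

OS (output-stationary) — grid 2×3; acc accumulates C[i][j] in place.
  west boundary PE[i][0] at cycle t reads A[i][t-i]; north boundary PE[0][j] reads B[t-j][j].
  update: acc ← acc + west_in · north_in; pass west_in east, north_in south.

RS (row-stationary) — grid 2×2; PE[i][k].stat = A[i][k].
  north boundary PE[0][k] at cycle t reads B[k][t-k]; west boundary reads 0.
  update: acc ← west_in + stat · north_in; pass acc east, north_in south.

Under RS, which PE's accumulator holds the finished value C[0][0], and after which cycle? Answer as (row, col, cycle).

(row, col, cycle) = (0, 1, 1)

RS: C[0][0] accumulates in PE[0][1]:
  cycle 0: PE[0][1] → acc 0, east 0, south 0
  cycle 1: PE[0][1] → acc 27, east 27, south 3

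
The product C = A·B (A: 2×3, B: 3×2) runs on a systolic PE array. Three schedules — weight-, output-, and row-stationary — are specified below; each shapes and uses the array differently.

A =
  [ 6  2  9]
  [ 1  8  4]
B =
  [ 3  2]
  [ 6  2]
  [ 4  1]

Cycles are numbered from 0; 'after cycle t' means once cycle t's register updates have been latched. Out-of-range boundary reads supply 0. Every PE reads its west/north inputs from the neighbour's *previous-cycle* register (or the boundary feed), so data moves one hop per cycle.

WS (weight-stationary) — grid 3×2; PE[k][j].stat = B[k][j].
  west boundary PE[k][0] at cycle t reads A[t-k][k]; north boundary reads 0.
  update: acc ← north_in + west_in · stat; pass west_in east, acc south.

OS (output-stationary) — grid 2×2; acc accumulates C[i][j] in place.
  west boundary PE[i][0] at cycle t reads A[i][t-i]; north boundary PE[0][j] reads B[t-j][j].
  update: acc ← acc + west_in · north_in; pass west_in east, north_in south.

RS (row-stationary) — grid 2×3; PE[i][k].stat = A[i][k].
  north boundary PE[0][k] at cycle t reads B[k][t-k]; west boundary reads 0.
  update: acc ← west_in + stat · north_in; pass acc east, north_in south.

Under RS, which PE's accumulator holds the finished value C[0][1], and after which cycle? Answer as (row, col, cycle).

RS — PE[0][2] is where C[0][1] collects:
  c0 r0c2: 0 / 0 / 0
  c1 r0c2: 0 / 0 / 0
  c2 r0c2: 66 / 66 / 4
  c3 r0c2: 25 / 25 / 1

(row, col, cycle) = (0, 2, 3)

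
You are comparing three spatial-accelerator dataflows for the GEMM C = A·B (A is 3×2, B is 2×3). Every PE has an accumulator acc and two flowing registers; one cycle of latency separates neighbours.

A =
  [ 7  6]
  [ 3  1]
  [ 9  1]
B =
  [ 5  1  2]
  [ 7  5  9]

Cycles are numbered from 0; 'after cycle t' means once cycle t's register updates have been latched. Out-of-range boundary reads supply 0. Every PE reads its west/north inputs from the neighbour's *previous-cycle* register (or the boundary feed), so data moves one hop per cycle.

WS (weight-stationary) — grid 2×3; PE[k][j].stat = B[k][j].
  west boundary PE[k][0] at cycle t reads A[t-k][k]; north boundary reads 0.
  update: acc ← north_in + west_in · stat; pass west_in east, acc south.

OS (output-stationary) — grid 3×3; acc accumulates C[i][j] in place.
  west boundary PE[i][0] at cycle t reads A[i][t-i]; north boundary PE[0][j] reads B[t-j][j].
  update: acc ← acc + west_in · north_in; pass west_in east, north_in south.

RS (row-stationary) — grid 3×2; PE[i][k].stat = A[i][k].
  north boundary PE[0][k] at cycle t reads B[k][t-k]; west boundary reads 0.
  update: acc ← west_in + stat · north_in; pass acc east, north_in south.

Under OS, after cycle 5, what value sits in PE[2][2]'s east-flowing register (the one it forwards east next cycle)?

OS (3×3). Following PE[2][2] plus its west/north inputs:
  c0 r1c2: 0 / 0 / 0
  c0 r2c1: 0 / 0 / 0
  c0 r2c2: 0 / 0 / 0
  c1 r1c2: 0 / 0 / 0
  c1 r2c1: 0 / 0 / 0
  c1 r2c2: 0 / 0 / 0
  c2 r1c2: 0 / 0 / 0
  c2 r2c1: 0 / 0 / 0
  c2 r2c2: 0 / 0 / 0
  c3 r1c2: 6 / 3 / 2
  c3 r2c1: 9 / 9 / 1
  c3 r2c2: 0 / 0 / 0
  c4 r1c2: 15 / 1 / 9
  c4 r2c1: 14 / 1 / 5
  c4 r2c2: 18 / 9 / 2
  c5 r1c2: 15 / 0 / 0
  c5 r2c1: 14 / 0 / 0
  c5 r2c2: 27 / 1 / 9

register = 1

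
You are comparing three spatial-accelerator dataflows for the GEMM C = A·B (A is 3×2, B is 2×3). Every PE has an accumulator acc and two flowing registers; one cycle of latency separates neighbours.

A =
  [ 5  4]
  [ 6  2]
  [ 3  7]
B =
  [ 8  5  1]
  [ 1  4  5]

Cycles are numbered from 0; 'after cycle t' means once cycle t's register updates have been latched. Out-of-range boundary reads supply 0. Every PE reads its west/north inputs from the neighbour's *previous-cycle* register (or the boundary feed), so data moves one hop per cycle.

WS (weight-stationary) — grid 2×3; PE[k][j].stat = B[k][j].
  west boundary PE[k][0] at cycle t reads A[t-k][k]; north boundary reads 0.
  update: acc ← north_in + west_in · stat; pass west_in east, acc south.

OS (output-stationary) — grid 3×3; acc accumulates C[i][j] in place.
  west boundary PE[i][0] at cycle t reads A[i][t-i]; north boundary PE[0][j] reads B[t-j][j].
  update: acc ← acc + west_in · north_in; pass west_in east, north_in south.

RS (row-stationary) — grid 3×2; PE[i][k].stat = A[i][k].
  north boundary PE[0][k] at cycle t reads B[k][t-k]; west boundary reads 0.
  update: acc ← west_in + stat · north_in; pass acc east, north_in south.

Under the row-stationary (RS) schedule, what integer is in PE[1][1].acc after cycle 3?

RS on a 3×2 grid — tracing PE[1][1] and its feeders:
  @0  [0,1]  acc 0  |  →0  ↓0
  @0  [1,0]  acc 0  |  →0  ↓0
  @0  [1,1]  acc 0  |  →0  ↓0
  @1  [0,1]  acc 44  |  →44  ↓1
  @1  [1,0]  acc 48  |  →48  ↓8
  @1  [1,1]  acc 0  |  →0  ↓0
  @2  [0,1]  acc 41  |  →41  ↓4
  @2  [1,0]  acc 30  |  →30  ↓5
  @2  [1,1]  acc 50  |  →50  ↓1
  @3  [0,1]  acc 25  |  →25  ↓5
  @3  [1,0]  acc 6  |  →6  ↓1
  @3  [1,1]  acc 38  |  →38  ↓4

PE[1][1].acc = 38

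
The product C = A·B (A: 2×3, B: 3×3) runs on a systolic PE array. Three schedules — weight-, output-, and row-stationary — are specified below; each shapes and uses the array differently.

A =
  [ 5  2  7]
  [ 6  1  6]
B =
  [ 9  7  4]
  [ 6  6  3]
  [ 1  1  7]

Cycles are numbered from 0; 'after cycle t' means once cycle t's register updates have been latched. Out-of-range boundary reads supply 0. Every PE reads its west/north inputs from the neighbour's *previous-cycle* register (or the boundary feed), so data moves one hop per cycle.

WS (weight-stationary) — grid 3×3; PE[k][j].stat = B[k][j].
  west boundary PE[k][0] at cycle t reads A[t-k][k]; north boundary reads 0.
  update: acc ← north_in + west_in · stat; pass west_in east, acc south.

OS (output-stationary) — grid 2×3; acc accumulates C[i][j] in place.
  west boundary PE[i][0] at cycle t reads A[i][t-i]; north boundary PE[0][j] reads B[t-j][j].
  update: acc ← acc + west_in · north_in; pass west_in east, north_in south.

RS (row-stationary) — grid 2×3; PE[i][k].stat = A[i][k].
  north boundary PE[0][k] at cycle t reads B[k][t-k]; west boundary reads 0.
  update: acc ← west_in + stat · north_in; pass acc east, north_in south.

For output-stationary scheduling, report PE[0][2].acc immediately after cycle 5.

PE[0][2].acc = 75

Tracing OS — 2×3 array, target PE[0][2]:
  [0] (0,1) acc=0 (h:0 v:0)
  [0] (0,2) acc=0 (h:0 v:0)
  [1] (0,1) acc=35 (h:5 v:7)
  [1] (0,2) acc=0 (h:0 v:0)
  [2] (0,1) acc=47 (h:2 v:6)
  [2] (0,2) acc=20 (h:5 v:4)
  [3] (0,1) acc=54 (h:7 v:1)
  [3] (0,2) acc=26 (h:2 v:3)
  [4] (0,1) acc=54 (h:0 v:0)
  [4] (0,2) acc=75 (h:7 v:7)
  [5] (0,1) acc=54 (h:0 v:0)
  [5] (0,2) acc=75 (h:0 v:0)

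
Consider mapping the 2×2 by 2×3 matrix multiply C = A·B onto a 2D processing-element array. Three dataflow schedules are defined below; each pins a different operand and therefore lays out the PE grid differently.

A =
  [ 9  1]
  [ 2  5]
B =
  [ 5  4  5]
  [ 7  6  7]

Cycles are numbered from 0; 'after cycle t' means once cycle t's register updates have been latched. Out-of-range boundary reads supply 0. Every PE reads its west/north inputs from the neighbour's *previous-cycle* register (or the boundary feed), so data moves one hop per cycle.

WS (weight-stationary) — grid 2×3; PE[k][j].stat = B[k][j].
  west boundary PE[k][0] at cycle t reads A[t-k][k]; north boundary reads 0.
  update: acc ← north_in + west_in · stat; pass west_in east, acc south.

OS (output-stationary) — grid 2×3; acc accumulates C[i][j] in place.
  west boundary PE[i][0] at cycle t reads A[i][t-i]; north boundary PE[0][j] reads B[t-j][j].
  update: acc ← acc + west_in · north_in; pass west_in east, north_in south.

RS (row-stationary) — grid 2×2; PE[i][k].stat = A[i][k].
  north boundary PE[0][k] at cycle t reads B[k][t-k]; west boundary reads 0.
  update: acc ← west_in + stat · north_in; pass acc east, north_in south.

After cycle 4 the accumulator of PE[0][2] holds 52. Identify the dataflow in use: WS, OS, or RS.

dataflow = OS

— WS: 2×3; PE[0][2] trace:
  cycle 0: PE[0][2] → acc 0, east 0, south 0
  cycle 1: PE[0][2] → acc 0, east 0, south 0
  cycle 2: PE[0][2] → acc 45, east 9, south 45
  cycle 3: PE[0][2] → acc 10, east 2, south 10
  cycle 4: PE[0][2] → acc 0, east 0, south 0
— OS: 2×3; PE[0][2] trace:
  cycle 0: PE[0][2] → acc 0, east 0, south 0
  cycle 1: PE[0][2] → acc 0, east 0, south 0
  cycle 2: PE[0][2] → acc 45, east 9, south 5
  cycle 3: PE[0][2] → acc 52, east 1, south 7
  cycle 4: PE[0][2] → acc 52, east 0, south 0
RS: PE[0][2] is outside its 2×2 grid.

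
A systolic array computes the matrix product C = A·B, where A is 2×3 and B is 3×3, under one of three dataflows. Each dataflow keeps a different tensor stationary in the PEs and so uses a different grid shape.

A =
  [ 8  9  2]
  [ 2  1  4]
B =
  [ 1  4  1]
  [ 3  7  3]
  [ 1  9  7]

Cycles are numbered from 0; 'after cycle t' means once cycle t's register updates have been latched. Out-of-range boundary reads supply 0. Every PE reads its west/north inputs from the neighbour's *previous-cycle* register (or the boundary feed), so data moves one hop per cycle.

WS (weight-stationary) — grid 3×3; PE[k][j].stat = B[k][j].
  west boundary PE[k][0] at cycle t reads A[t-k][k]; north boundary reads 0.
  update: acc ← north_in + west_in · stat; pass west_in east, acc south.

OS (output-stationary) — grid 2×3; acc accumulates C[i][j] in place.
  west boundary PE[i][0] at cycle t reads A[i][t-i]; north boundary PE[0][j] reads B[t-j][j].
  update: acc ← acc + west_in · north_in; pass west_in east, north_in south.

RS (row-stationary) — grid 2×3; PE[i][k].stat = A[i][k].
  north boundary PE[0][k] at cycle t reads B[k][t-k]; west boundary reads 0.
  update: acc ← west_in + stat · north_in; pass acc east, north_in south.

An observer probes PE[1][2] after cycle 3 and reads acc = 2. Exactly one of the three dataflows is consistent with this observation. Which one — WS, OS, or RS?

— WS: 3×3; PE[1][2] trace:
  @0  [1,2]  acc 0  |  →0  ↓0
  @1  [1,2]  acc 0  |  →0  ↓0
  @2  [1,2]  acc 0  |  →0  ↓0
  @3  [1,2]  acc 35  |  →9  ↓35
— OS: 2×3; PE[1][2] trace:
  @0  [1,2]  acc 0  |  →0  ↓0
  @1  [1,2]  acc 0  |  →0  ↓0
  @2  [1,2]  acc 0  |  →0  ↓0
  @3  [1,2]  acc 2  |  →2  ↓1
— RS: 2×3; PE[1][2] trace:
  @0  [1,2]  acc 0  |  →0  ↓0
  @1  [1,2]  acc 0  |  →0  ↓0
  @2  [1,2]  acc 0  |  →0  ↓0
  @3  [1,2]  acc 9  |  →9  ↓1

dataflow = OS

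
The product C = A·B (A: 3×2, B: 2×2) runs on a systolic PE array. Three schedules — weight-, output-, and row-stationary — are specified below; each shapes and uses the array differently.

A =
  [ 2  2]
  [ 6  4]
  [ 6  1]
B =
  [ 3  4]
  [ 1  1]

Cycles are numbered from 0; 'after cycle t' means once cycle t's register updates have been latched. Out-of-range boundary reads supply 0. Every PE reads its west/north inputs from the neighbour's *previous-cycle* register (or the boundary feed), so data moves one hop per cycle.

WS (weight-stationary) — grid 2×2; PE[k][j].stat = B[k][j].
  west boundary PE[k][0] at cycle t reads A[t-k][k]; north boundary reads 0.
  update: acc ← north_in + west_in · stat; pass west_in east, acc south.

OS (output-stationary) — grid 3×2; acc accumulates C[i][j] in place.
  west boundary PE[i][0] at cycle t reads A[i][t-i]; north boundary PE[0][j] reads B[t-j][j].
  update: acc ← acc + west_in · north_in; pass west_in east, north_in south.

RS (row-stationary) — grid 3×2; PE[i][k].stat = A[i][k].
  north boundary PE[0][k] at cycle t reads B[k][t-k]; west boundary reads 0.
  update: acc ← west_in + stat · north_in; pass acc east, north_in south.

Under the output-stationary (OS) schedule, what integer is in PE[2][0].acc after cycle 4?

PE[2][0].acc = 19

OS 3×2: PE[2][0] cycle-by-cycle (with neighbour feeds):
  after 0 — PE[1][0] acc=0, pass-E 0, pass-S 0
  after 0 — PE[2][0] acc=0, pass-E 0, pass-S 0
  after 1 — PE[1][0] acc=18, pass-E 6, pass-S 3
  after 1 — PE[2][0] acc=0, pass-E 0, pass-S 0
  after 2 — PE[1][0] acc=22, pass-E 4, pass-S 1
  after 2 — PE[2][0] acc=18, pass-E 6, pass-S 3
  after 3 — PE[1][0] acc=22, pass-E 0, pass-S 0
  after 3 — PE[2][0] acc=19, pass-E 1, pass-S 1
  after 4 — PE[1][0] acc=22, pass-E 0, pass-S 0
  after 4 — PE[2][0] acc=19, pass-E 0, pass-S 0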